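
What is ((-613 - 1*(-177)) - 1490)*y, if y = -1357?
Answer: 2613582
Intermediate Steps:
((-613 - 1*(-177)) - 1490)*y = ((-613 - 1*(-177)) - 1490)*(-1357) = ((-613 + 177) - 1490)*(-1357) = (-436 - 1490)*(-1357) = -1926*(-1357) = 2613582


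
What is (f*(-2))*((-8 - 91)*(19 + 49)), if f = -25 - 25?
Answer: -673200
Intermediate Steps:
f = -50
(f*(-2))*((-8 - 91)*(19 + 49)) = (-50*(-2))*((-8 - 91)*(19 + 49)) = 100*(-99*68) = 100*(-6732) = -673200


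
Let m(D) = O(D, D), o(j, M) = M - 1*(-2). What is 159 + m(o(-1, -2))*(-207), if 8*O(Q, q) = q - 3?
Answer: 1893/8 ≈ 236.63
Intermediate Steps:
o(j, M) = 2 + M (o(j, M) = M + 2 = 2 + M)
O(Q, q) = -3/8 + q/8 (O(Q, q) = (q - 3)/8 = (-3 + q)/8 = -3/8 + q/8)
m(D) = -3/8 + D/8
159 + m(o(-1, -2))*(-207) = 159 + (-3/8 + (2 - 2)/8)*(-207) = 159 + (-3/8 + (1/8)*0)*(-207) = 159 + (-3/8 + 0)*(-207) = 159 - 3/8*(-207) = 159 + 621/8 = 1893/8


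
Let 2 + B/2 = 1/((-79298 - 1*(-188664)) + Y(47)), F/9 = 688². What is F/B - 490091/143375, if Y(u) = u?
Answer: -1336574381127163/1254961375 ≈ -1.0650e+6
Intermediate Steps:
F = 4260096 (F = 9*688² = 9*473344 = 4260096)
B = -437650/109413 (B = -4 + 2/((-79298 - 1*(-188664)) + 47) = -4 + 2/((-79298 + 188664) + 47) = -4 + 2/(109366 + 47) = -4 + 2/109413 = -437650/109413 ≈ -4.0000)
F/B - 490091/143375 = 4260096/(-437650/109413) - 490091/143375 = 4260096*(-109413/437650) - 490091*1/143375 = -233054941824/218825 - 490091/143375 = -1336574381127163/1254961375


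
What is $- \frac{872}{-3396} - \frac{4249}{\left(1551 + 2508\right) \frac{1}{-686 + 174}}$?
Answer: $\frac{615958058}{1148697} \approx 536.22$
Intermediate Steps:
$- \frac{872}{-3396} - \frac{4249}{\left(1551 + 2508\right) \frac{1}{-686 + 174}} = \left(-872\right) \left(- \frac{1}{3396}\right) - \frac{4249}{4059 \frac{1}{-512}} = \frac{218}{849} - \frac{4249}{4059 \left(- \frac{1}{512}\right)} = \frac{218}{849} - \frac{4249}{- \frac{4059}{512}} = \frac{218}{849} - - \frac{2175488}{4059} = \frac{218}{849} + \frac{2175488}{4059} = \frac{615958058}{1148697}$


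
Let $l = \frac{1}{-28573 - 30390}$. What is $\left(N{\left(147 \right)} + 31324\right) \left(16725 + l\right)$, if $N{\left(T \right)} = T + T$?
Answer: $\frac{31180285909532}{58963} \approx 5.2881 \cdot 10^{8}$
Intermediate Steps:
$N{\left(T \right)} = 2 T$
$l = - \frac{1}{58963}$ ($l = \frac{1}{-58963} = - \frac{1}{58963} \approx -1.696 \cdot 10^{-5}$)
$\left(N{\left(147 \right)} + 31324\right) \left(16725 + l\right) = \left(2 \cdot 147 + 31324\right) \left(16725 - \frac{1}{58963}\right) = \left(294 + 31324\right) \frac{986156174}{58963} = 31618 \cdot \frac{986156174}{58963} = \frac{31180285909532}{58963}$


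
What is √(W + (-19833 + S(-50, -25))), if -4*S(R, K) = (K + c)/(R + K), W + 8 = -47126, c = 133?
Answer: I*√1674166/5 ≈ 258.78*I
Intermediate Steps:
W = -47134 (W = -8 - 47126 = -47134)
S(R, K) = -(133 + K)/(4*(K + R)) (S(R, K) = -(K + 133)/(4*(R + K)) = -(133 + K)/(4*(K + R)))
√(W + (-19833 + S(-50, -25))) = √(-47134 + (-19833 + (-133 - 1*(-25))/(4*(-25 - 50)))) = √(-47134 + (-19833 + (¼)*(-133 + 25)/(-75))) = √(-47134 + (-19833 + (¼)*(-1/75)*(-108))) = √(-47134 + (-19833 + 9/25)) = √(-47134 - 495816/25) = √(-1674166/25) = I*√1674166/5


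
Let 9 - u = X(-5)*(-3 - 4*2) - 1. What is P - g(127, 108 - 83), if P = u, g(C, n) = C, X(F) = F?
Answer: -172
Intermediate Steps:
u = -45 (u = 9 - (-5*(-3 - 4*2) - 1) = 9 - (-5*(-3 - 8) - 1) = 9 - (-5*(-11) - 1) = 9 - (55 - 1) = 9 - 1*54 = 9 - 54 = -45)
P = -45
P - g(127, 108 - 83) = -45 - 1*127 = -45 - 127 = -172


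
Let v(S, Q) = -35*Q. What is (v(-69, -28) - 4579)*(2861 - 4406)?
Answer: 5560455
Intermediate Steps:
(v(-69, -28) - 4579)*(2861 - 4406) = (-35*(-28) - 4579)*(2861 - 4406) = (980 - 4579)*(-1545) = -3599*(-1545) = 5560455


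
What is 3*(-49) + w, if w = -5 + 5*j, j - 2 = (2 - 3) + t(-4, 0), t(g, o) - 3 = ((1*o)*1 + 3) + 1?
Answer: -112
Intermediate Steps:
t(g, o) = 7 + o (t(g, o) = 3 + (((1*o)*1 + 3) + 1) = 3 + ((o*1 + 3) + 1) = 3 + ((o + 3) + 1) = 3 + ((3 + o) + 1) = 3 + (4 + o) = 7 + o)
j = 8 (j = 2 + ((2 - 3) + (7 + 0)) = 2 + (-1 + 7) = 2 + 6 = 8)
w = 35 (w = -5 + 5*8 = -5 + 40 = 35)
3*(-49) + w = 3*(-49) + 35 = -147 + 35 = -112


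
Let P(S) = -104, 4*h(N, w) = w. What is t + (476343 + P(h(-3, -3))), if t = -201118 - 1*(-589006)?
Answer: 864127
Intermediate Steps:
h(N, w) = w/4
t = 387888 (t = -201118 + 589006 = 387888)
t + (476343 + P(h(-3, -3))) = 387888 + (476343 - 104) = 387888 + 476239 = 864127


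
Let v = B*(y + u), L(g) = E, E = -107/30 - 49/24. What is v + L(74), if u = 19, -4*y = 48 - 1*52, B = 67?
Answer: 160127/120 ≈ 1334.4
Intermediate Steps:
y = 1 (y = -(48 - 1*52)/4 = -(48 - 52)/4 = -¼*(-4) = 1)
E = -673/120 (E = -107*1/30 - 49*1/24 = -107/30 - 49/24 = -673/120 ≈ -5.6083)
L(g) = -673/120
v = 1340 (v = 67*(1 + 19) = 67*20 = 1340)
v + L(74) = 1340 - 673/120 = 160127/120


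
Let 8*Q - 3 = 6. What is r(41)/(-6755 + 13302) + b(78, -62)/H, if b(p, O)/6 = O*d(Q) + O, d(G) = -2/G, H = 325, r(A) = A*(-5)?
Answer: 5482921/6383325 ≈ 0.85894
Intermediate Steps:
Q = 9/8 (Q = 3/8 + (⅛)*6 = 3/8 + ¾ = 9/8 ≈ 1.1250)
r(A) = -5*A
b(p, O) = -14*O/3 (b(p, O) = 6*(O*(-2/9/8) + O) = 6*(O*(-2*8/9) + O) = 6*(O*(-16/9) + O) = 6*(-16*O/9 + O) = 6*(-7*O/9) = -14*O/3)
r(41)/(-6755 + 13302) + b(78, -62)/H = (-5*41)/(-6755 + 13302) - 14/3*(-62)/325 = -205/6547 + (868/3)*(1/325) = -205*1/6547 + 868/975 = -205/6547 + 868/975 = 5482921/6383325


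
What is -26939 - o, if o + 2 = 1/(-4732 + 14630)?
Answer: -266622427/9898 ≈ -26937.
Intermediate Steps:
o = -19795/9898 (o = -2 + 1/(-4732 + 14630) = -2 + 1/9898 = -19795/9898 ≈ -1.9999)
-26939 - o = -26939 - 1*(-19795/9898) = -26939 + 19795/9898 = -266622427/9898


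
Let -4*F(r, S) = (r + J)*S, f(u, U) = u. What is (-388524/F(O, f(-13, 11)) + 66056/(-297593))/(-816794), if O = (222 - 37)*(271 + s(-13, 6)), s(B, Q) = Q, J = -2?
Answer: 84415314972/26987453042148313 ≈ 3.1279e-6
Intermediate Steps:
O = 51245 (O = (222 - 37)*(271 + 6) = 185*277 = 51245)
F(r, S) = -S*(-2 + r)/4 (F(r, S) = -(r - 2)*S/4 = -(-2 + r)*S/4 = -S*(-2 + r)/4)
(-388524/F(O, f(-13, 11)) + 66056/(-297593))/(-816794) = (-388524*(-4/(13*(2 - 1*51245))) + 66056/(-297593))/(-816794) = (-388524*(-4/(13*(2 - 51245))) + 66056*(-1/297593))*(-1/816794) = (-388524/((¼)*(-13)*(-51243)) - 66056/297593)*(-1/816794) = (-388524/666159/4 - 66056/297593)*(-1/816794) = (-388524*4/666159 - 66056/297593)*(-1/816794) = (-518032/222053 - 66056/297593)*(-1/816794) = -168830629944/66081418429*(-1/816794) = 84415314972/26987453042148313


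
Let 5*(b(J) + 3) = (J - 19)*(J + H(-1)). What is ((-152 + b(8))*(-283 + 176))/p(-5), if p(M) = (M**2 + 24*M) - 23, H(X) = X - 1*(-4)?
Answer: -47936/295 ≈ -162.49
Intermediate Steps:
H(X) = 4 + X (H(X) = X + 4 = 4 + X)
b(J) = -3 + (-19 + J)*(3 + J)/5 (b(J) = -3 + ((J - 19)*(J + (4 - 1)))/5 = -3 + ((-19 + J)*(J + 3))/5 = -3 + ((-19 + J)*(3 + J))/5 = -3 + (-19 + J)*(3 + J)/5)
p(M) = -23 + M**2 + 24*M
((-152 + b(8))*(-283 + 176))/p(-5) = ((-152 + (-72/5 - 16/5*8 + (1/5)*8**2))*(-283 + 176))/(-23 + (-5)**2 + 24*(-5)) = ((-152 + (-72/5 - 128/5 + (1/5)*64))*(-107))/(-23 + 25 - 120) = ((-152 + (-72/5 - 128/5 + 64/5))*(-107))/(-118) = ((-152 - 136/5)*(-107))*(-1/118) = -896/5*(-107)*(-1/118) = (95872/5)*(-1/118) = -47936/295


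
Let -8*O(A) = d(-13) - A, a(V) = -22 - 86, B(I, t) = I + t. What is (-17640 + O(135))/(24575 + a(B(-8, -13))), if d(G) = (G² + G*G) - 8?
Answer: -141315/195736 ≈ -0.72197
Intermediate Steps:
d(G) = -8 + 2*G² (d(G) = (G² + G²) - 8 = 2*G² - 8 = -8 + 2*G²)
a(V) = -108
O(A) = -165/4 + A/8 (O(A) = -((-8 + 2*(-13)²) - A)/8 = -((-8 + 2*169) - A)/8 = -((-8 + 338) - A)/8 = -(330 - A)/8 = -165/4 + A/8)
(-17640 + O(135))/(24575 + a(B(-8, -13))) = (-17640 + (-165/4 + (⅛)*135))/(24575 - 108) = (-17640 + (-165/4 + 135/8))/24467 = (-17640 - 195/8)*(1/24467) = -141315/8*1/24467 = -141315/195736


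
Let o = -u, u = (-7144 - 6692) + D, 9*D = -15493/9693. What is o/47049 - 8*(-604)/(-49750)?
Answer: 20108524007867/102097288623375 ≈ 0.19695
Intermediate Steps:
D = -15493/87237 (D = (-15493/9693)/9 = (-15493*1/9693)/9 = (⅑)*(-15493/9693) = -15493/87237 ≈ -0.17760)
u = -1207026625/87237 (u = (-7144 - 6692) - 15493/87237 = -13836 - 15493/87237 = -1207026625/87237 ≈ -13836.)
o = 1207026625/87237 (o = -1*(-1207026625/87237) = 1207026625/87237 ≈ 13836.)
o/47049 - 8*(-604)/(-49750) = (1207026625/87237)/47049 - 8*(-604)/(-49750) = (1207026625/87237)*(1/47049) + 4832*(-1/49750) = 1207026625/4104413613 - 2416/24875 = 20108524007867/102097288623375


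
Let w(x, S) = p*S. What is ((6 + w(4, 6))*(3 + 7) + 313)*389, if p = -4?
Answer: 51737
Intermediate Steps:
w(x, S) = -4*S
((6 + w(4, 6))*(3 + 7) + 313)*389 = ((6 - 4*6)*(3 + 7) + 313)*389 = ((6 - 24)*10 + 313)*389 = (-18*10 + 313)*389 = (-180 + 313)*389 = 133*389 = 51737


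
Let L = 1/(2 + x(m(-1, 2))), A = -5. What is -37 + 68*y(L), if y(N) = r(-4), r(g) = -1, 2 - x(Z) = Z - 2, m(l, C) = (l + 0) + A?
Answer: -105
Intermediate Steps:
m(l, C) = -5 + l (m(l, C) = (l + 0) - 5 = l - 5 = -5 + l)
x(Z) = 4 - Z (x(Z) = 2 - (Z - 2) = 2 - (-2 + Z) = 2 + (2 - Z) = 4 - Z)
L = 1/12 (L = 1/(2 + (4 - (-5 - 1))) = 1/(2 + (4 - 1*(-6))) = 1/(2 + (4 + 6)) = 1/(2 + 10) = 1/12 ≈ 0.083333)
y(N) = -1
-37 + 68*y(L) = -37 + 68*(-1) = -37 - 68 = -105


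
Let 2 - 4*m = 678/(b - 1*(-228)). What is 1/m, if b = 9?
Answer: -79/17 ≈ -4.6471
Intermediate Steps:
m = -17/79 (m = ½ - 339/(2*(9 - 1*(-228))) = ½ - 339/(2*(9 + 228)) = ½ - 339/(2*237) = ½ - ¼*226/79 = ½ - 113/158 = -17/79 ≈ -0.21519)
1/m = 1/(-17/79) = -79/17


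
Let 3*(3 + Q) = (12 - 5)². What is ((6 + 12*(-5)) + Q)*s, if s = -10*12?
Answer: 4880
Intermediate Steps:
s = -120
Q = 40/3 (Q = -3 + (12 - 5)²/3 = -3 + (⅓)*7² = -3 + (⅓)*49 = -3 + 49/3 = 40/3 ≈ 13.333)
((6 + 12*(-5)) + Q)*s = ((6 + 12*(-5)) + 40/3)*(-120) = ((6 - 60) + 40/3)*(-120) = (-54 + 40/3)*(-120) = -122/3*(-120) = 4880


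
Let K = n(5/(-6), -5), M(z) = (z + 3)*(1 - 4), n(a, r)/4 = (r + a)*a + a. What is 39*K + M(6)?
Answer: 1804/3 ≈ 601.33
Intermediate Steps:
n(a, r) = 4*a + 4*a*(a + r) (n(a, r) = 4*((r + a)*a + a) = 4*((a + r)*a + a) = 4*(a*(a + r) + a) = 4*(a + a*(a + r)) = 4*a + 4*a*(a + r))
M(z) = -9 - 3*z (M(z) = (3 + z)*(-3) = -9 - 3*z)
K = 145/9 (K = 4*(5/(-6))*(1 + 5/(-6) - 5) = 4*(5*(-1/6))*(1 + 5*(-1/6) - 5) = 4*(-5/6)*(1 - 5/6 - 5) = 4*(-5/6)*(-29/6) = 145/9 ≈ 16.111)
39*K + M(6) = 39*(145/9) + (-9 - 3*6) = 1885/3 + (-9 - 18) = 1885/3 - 27 = 1804/3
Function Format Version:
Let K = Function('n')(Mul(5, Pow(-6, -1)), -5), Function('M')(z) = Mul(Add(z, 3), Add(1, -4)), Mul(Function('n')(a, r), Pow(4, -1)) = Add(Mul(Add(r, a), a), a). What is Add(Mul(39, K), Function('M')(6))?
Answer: Rational(1804, 3) ≈ 601.33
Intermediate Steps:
Function('n')(a, r) = Add(Mul(4, a), Mul(4, a, Add(a, r))) (Function('n')(a, r) = Mul(4, Add(Mul(Add(r, a), a), a)) = Mul(4, Add(Mul(Add(a, r), a), a)) = Mul(4, Add(Mul(a, Add(a, r)), a)) = Mul(4, Add(a, Mul(a, Add(a, r)))) = Add(Mul(4, a), Mul(4, a, Add(a, r))))
Function('M')(z) = Add(-9, Mul(-3, z)) (Function('M')(z) = Mul(Add(3, z), -3) = Add(-9, Mul(-3, z)))
K = Rational(145, 9) (K = Mul(4, Mul(5, Pow(-6, -1)), Add(1, Mul(5, Pow(-6, -1)), -5)) = Mul(4, Mul(5, Rational(-1, 6)), Add(1, Mul(5, Rational(-1, 6)), -5)) = Mul(4, Rational(-5, 6), Add(1, Rational(-5, 6), -5)) = Mul(4, Rational(-5, 6), Rational(-29, 6)) = Rational(145, 9) ≈ 16.111)
Add(Mul(39, K), Function('M')(6)) = Add(Mul(39, Rational(145, 9)), Add(-9, Mul(-3, 6))) = Add(Rational(1885, 3), Add(-9, -18)) = Add(Rational(1885, 3), -27) = Rational(1804, 3)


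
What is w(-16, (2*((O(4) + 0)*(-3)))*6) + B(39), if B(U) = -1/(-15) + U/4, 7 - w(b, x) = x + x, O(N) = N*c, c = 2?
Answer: 35569/60 ≈ 592.82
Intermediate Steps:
O(N) = 2*N (O(N) = N*2 = 2*N)
w(b, x) = 7 - 2*x (w(b, x) = 7 - (x + x) = 7 - 2*x)
B(U) = 1/15 + U/4 (B(U) = -1*(-1/15) + U*(¼) = 1/15 + U/4)
w(-16, (2*((O(4) + 0)*(-3)))*6) + B(39) = (7 - 2*2*((2*4 + 0)*(-3))*6) + (1/15 + (¼)*39) = (7 - 2*2*((8 + 0)*(-3))*6) + (1/15 + 39/4) = (7 - 2*2*(8*(-3))*6) + 589/60 = (7 - 2*2*(-24)*6) + 589/60 = (7 - (-96)*6) + 589/60 = (7 - 2*(-288)) + 589/60 = (7 + 576) + 589/60 = 583 + 589/60 = 35569/60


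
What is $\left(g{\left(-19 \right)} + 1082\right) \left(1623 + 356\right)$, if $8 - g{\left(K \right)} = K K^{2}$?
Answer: $15731071$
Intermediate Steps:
$g{\left(K \right)} = 8 - K^{3}$ ($g{\left(K \right)} = 8 - K K^{2} = 8 - K^{3}$)
$\left(g{\left(-19 \right)} + 1082\right) \left(1623 + 356\right) = \left(\left(8 - \left(-19\right)^{3}\right) + 1082\right) \left(1623 + 356\right) = \left(\left(8 - -6859\right) + 1082\right) 1979 = \left(\left(8 + 6859\right) + 1082\right) 1979 = \left(6867 + 1082\right) 1979 = 7949 \cdot 1979 = 15731071$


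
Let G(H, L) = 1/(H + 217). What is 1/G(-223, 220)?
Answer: -6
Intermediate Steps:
G(H, L) = 1/(217 + H)
1/G(-223, 220) = 1/(1/(217 - 223)) = 1/(1/(-6)) = 1/(-⅙) = -6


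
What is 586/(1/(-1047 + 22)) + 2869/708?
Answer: -425257331/708 ≈ -6.0065e+5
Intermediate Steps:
586/(1/(-1047 + 22)) + 2869/708 = 586/(1/(-1025)) + 2869*(1/708) = 586/(-1/1025) + 2869/708 = 586*(-1025) + 2869/708 = -600650 + 2869/708 = -425257331/708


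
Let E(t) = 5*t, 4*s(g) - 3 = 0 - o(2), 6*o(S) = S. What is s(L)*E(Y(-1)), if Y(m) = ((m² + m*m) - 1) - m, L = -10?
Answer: 20/3 ≈ 6.6667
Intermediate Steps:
o(S) = S/6
s(g) = ⅔ (s(g) = ¾ + (0 - 2/6)/4 = ¾ + (0 - 1*⅓)/4 = ¾ + (0 - ⅓)/4 = ¾ + (¼)*(-⅓) = ¾ - 1/12 = ⅔)
Y(m) = -1 - m + 2*m² (Y(m) = ((m² + m²) - 1) - m = (2*m² - 1) - m = (-1 + 2*m²) - m = -1 - m + 2*m²)
s(L)*E(Y(-1)) = 2*(5*(-1 - 1*(-1) + 2*(-1)²))/3 = 2*(5*(-1 + 1 + 2*1))/3 = 2*(5*(-1 + 1 + 2))/3 = 2*(5*2)/3 = (⅔)*10 = 20/3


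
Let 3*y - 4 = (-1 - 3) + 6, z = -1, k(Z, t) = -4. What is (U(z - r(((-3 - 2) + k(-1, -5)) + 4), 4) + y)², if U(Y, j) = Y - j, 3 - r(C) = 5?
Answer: 1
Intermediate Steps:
r(C) = -2 (r(C) = 3 - 1*5 = 3 - 5 = -2)
y = 2 (y = 4/3 + ((-1 - 3) + 6)/3 = 4/3 + (-4 + 6)/3 = 4/3 + (⅓)*2 = 4/3 + ⅔ = 2)
(U(z - r(((-3 - 2) + k(-1, -5)) + 4), 4) + y)² = (((-1 - 1*(-2)) - 1*4) + 2)² = (((-1 + 2) - 4) + 2)² = ((1 - 4) + 2)² = (-3 + 2)² = (-1)² = 1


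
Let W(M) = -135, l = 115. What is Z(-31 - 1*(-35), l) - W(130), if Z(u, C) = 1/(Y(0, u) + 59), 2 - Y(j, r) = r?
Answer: 7696/57 ≈ 135.02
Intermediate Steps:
Y(j, r) = 2 - r
Z(u, C) = 1/(61 - u) (Z(u, C) = 1/((2 - u) + 59) = 1/(61 - u))
Z(-31 - 1*(-35), l) - W(130) = -1/(-61 + (-31 - 1*(-35))) - 1*(-135) = -1/(-61 + (-31 + 35)) + 135 = -1/(-61 + 4) + 135 = -1/(-57) + 135 = -1*(-1/57) + 135 = 1/57 + 135 = 7696/57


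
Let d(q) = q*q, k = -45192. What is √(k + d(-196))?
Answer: 22*I*√14 ≈ 82.316*I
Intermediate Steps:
d(q) = q²
√(k + d(-196)) = √(-45192 + (-196)²) = √(-45192 + 38416) = √(-6776) = 22*I*√14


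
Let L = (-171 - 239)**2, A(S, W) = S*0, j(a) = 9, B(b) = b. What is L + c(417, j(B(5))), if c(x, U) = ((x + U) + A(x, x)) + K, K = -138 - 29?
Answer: 168359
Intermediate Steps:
A(S, W) = 0
K = -167
L = 168100 (L = (-410)**2 = 168100)
c(x, U) = -167 + U + x (c(x, U) = ((x + U) + 0) - 167 = ((U + x) + 0) - 167 = (U + x) - 167 = -167 + U + x)
L + c(417, j(B(5))) = 168100 + (-167 + 9 + 417) = 168100 + 259 = 168359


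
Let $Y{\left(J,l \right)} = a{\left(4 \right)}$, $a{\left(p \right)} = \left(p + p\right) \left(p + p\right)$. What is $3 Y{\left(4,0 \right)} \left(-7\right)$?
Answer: $-1344$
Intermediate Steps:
$a{\left(p \right)} = 4 p^{2}$ ($a{\left(p \right)} = 2 p 2 p = 4 p^{2}$)
$Y{\left(J,l \right)} = 64$ ($Y{\left(J,l \right)} = 4 \cdot 4^{2} = 4 \cdot 16 = 64$)
$3 Y{\left(4,0 \right)} \left(-7\right) = 3 \cdot 64 \left(-7\right) = 192 \left(-7\right) = -1344$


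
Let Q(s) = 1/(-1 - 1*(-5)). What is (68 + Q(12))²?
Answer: 74529/16 ≈ 4658.1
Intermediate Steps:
Q(s) = ¼ (Q(s) = 1/(-1 + 5) = 1/4 = ¼)
(68 + Q(12))² = (68 + ¼)² = (273/4)² = 74529/16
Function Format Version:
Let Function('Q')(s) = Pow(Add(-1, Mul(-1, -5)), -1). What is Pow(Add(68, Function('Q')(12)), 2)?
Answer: Rational(74529, 16) ≈ 4658.1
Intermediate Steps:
Function('Q')(s) = Rational(1, 4) (Function('Q')(s) = Pow(Add(-1, 5), -1) = Pow(4, -1) = Rational(1, 4))
Pow(Add(68, Function('Q')(12)), 2) = Pow(Add(68, Rational(1, 4)), 2) = Pow(Rational(273, 4), 2) = Rational(74529, 16)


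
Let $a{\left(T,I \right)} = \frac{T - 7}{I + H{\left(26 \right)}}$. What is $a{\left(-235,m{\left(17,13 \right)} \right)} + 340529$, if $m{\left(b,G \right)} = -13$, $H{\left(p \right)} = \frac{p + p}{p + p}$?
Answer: $\frac{2043295}{6} \approx 3.4055 \cdot 10^{5}$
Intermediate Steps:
$H{\left(p \right)} = 1$ ($H{\left(p \right)} = \frac{2 p}{2 p} = 2 p \frac{1}{2 p} = 1$)
$a{\left(T,I \right)} = \frac{-7 + T}{1 + I}$ ($a{\left(T,I \right)} = \frac{T - 7}{I + 1} = \frac{-7 + T}{1 + I}$)
$a{\left(-235,m{\left(17,13 \right)} \right)} + 340529 = \frac{-7 - 235}{1 - 13} + 340529 = \frac{1}{-12} \left(-242\right) + 340529 = \left(- \frac{1}{12}\right) \left(-242\right) + 340529 = \frac{121}{6} + 340529 = \frac{2043295}{6}$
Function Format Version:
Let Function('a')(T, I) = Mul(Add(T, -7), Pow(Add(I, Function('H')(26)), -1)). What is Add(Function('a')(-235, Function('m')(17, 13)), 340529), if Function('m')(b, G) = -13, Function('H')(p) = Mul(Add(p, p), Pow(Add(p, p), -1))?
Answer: Rational(2043295, 6) ≈ 3.4055e+5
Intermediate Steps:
Function('H')(p) = 1 (Function('H')(p) = Mul(Mul(2, p), Pow(Mul(2, p), -1)) = Mul(Mul(2, p), Mul(Rational(1, 2), Pow(p, -1))) = 1)
Function('a')(T, I) = Mul(Pow(Add(1, I), -1), Add(-7, T)) (Function('a')(T, I) = Mul(Add(T, -7), Pow(Add(I, 1), -1)) = Mul(Add(-7, T), Pow(Add(1, I), -1)) = Mul(Pow(Add(1, I), -1), Add(-7, T)))
Add(Function('a')(-235, Function('m')(17, 13)), 340529) = Add(Mul(Pow(Add(1, -13), -1), Add(-7, -235)), 340529) = Add(Mul(Pow(-12, -1), -242), 340529) = Add(Mul(Rational(-1, 12), -242), 340529) = Add(Rational(121, 6), 340529) = Rational(2043295, 6)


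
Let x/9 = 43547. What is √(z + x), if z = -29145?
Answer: √362778 ≈ 602.31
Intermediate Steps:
x = 391923 (x = 9*43547 = 391923)
√(z + x) = √(-29145 + 391923) = √362778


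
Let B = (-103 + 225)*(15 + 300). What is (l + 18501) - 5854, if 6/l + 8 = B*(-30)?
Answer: 7290413735/576454 ≈ 12647.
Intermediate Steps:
B = 38430 (B = 122*315 = 38430)
l = -3/576454 (l = 6/(-8 + 38430*(-30)) = 6/(-8 - 1152900) = 6/(-1152908) = 6*(-1/1152908) = -3/576454 ≈ -5.2042e-6)
(l + 18501) - 5854 = (-3/576454 + 18501) - 5854 = 10664975451/576454 - 5854 = 7290413735/576454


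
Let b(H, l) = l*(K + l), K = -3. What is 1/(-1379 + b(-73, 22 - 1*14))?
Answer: -1/1339 ≈ -0.00074683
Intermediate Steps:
b(H, l) = l*(-3 + l)
1/(-1379 + b(-73, 22 - 1*14)) = 1/(-1379 + (22 - 1*14)*(-3 + (22 - 1*14))) = 1/(-1379 + (22 - 14)*(-3 + (22 - 14))) = 1/(-1379 + 8*(-3 + 8)) = 1/(-1379 + 8*5) = 1/(-1379 + 40) = 1/(-1339) = -1/1339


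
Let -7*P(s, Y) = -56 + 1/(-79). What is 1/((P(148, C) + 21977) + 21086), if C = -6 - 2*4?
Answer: 553/23818264 ≈ 2.3217e-5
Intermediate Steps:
C = -14 (C = -6 - 8 = -14)
P(s, Y) = 4425/553 (P(s, Y) = -(-56 + 1/(-79))/7 = -(-56 - 1/79)/7 = -⅐*(-4425/79) = 4425/553)
1/((P(148, C) + 21977) + 21086) = 1/((4425/553 + 21977) + 21086) = 1/(12157706/553 + 21086) = 1/(23818264/553) = 553/23818264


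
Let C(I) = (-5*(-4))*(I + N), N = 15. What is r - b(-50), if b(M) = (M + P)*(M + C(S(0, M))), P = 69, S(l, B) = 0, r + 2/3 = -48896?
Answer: -160940/3 ≈ -53647.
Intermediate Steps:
r = -146690/3 (r = -⅔ - 48896 = -146690/3 ≈ -48897.)
C(I) = 300 + 20*I (C(I) = (-5*(-4))*(I + 15) = 20*(15 + I) = 300 + 20*I)
b(M) = (69 + M)*(300 + M) (b(M) = (M + 69)*(M + (300 + 20*0)) = (69 + M)*(M + (300 + 0)) = (69 + M)*(M + 300) = (69 + M)*(300 + M))
r - b(-50) = -146690/3 - (20700 + (-50)² + 369*(-50)) = -146690/3 - (20700 + 2500 - 18450) = -146690/3 - 1*4750 = -146690/3 - 4750 = -160940/3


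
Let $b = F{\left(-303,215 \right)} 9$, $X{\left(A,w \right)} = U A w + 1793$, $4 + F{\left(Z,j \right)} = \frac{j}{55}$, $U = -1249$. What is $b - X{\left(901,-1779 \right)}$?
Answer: $- \frac{22021974313}{11} \approx -2.002 \cdot 10^{9}$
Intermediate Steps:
$F{\left(Z,j \right)} = -4 + \frac{j}{55}$
$X{\left(A,w \right)} = 1793 - 1249 A w$ ($X{\left(A,w \right)} = - 1249 A w + 1793 = 1793 - 1249 A w$)
$b = - \frac{9}{11}$ ($b = \left(-4 + \frac{1}{55} \cdot 215\right) 9 = \left(-4 + \frac{43}{11}\right) 9 = \left(- \frac{1}{11}\right) 9 = - \frac{9}{11} \approx -0.81818$)
$b - X{\left(901,-1779 \right)} = - \frac{9}{11} - \left(1793 - 1125349 \left(-1779\right)\right) = - \frac{9}{11} - \left(1793 + 2001995871\right) = - \frac{9}{11} - 2001997664 = - \frac{22021974313}{11}$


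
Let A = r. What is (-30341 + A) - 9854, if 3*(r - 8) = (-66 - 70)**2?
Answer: -102065/3 ≈ -34022.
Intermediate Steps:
r = 18520/3 (r = 8 + (-66 - 70)**2/3 = 8 + (1/3)*(-136)**2 = 8 + (1/3)*18496 = 8 + 18496/3 = 18520/3 ≈ 6173.3)
A = 18520/3 ≈ 6173.3
(-30341 + A) - 9854 = (-30341 + 18520/3) - 9854 = -72503/3 - 9854 = -102065/3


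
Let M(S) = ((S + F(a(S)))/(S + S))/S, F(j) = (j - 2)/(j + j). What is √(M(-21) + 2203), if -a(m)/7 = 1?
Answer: √190416513/294 ≈ 46.936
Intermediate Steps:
a(m) = -7 (a(m) = -7*1 = -7)
F(j) = (-2 + j)/(2*j) (F(j) = (-2 + j)/((2*j)) = (-2 + j)*(1/(2*j)) = (-2 + j)/(2*j))
M(S) = (9/14 + S)/(2*S²) (M(S) = ((S + (½)*(-2 - 7)/(-7))/(S + S))/S = ((S + (½)*(-⅐)*(-9))/((2*S)))/S = ((S + 9/14)*(1/(2*S)))/S = ((9/14 + S)*(1/(2*S)))/S = ((9/14 + S)/(2*S))/S = (9/14 + S)/(2*S²))
√(M(-21) + 2203) = √((1/28)*(9 + 14*(-21))/(-21)² + 2203) = √((1/28)*(1/441)*(9 - 294) + 2203) = √((1/28)*(1/441)*(-285) + 2203) = √(-95/4116 + 2203) = √(9067453/4116) = √190416513/294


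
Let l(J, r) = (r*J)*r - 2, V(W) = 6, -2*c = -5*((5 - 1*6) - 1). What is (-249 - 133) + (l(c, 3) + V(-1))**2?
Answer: 1299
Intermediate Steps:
c = -5 (c = -(-5)*((5 - 1*6) - 1)/2 = -(-5)*((5 - 6) - 1)/2 = -(-5)*(-1 - 1)/2 = -(-5)*(-2)/2 = -1/2*10 = -5)
l(J, r) = -2 + J*r**2 (l(J, r) = (J*r)*r - 2 = J*r**2 - 2 = -2 + J*r**2)
(-249 - 133) + (l(c, 3) + V(-1))**2 = (-249 - 133) + ((-2 - 5*3**2) + 6)**2 = -382 + ((-2 - 5*9) + 6)**2 = -382 + ((-2 - 45) + 6)**2 = -382 + (-47 + 6)**2 = -382 + (-41)**2 = -382 + 1681 = 1299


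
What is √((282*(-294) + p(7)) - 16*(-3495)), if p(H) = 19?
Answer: I*√26969 ≈ 164.22*I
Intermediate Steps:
√((282*(-294) + p(7)) - 16*(-3495)) = √((282*(-294) + 19) - 16*(-3495)) = √((-82908 + 19) + 55920) = √(-82889 + 55920) = √(-26969) = I*√26969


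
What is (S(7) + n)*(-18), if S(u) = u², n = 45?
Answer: -1692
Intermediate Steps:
(S(7) + n)*(-18) = (7² + 45)*(-18) = (49 + 45)*(-18) = 94*(-18) = -1692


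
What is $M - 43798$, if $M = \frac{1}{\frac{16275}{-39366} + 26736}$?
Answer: $- \frac{15365405612744}{350824367} \approx -43798.0$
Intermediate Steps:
$M = \frac{13122}{350824367}$ ($M = \frac{1}{16275 \left(- \frac{1}{39366}\right) + 26736} = \frac{1}{- \frac{5425}{13122} + 26736} = \frac{1}{\frac{350824367}{13122}} = \frac{13122}{350824367} \approx 3.7403 \cdot 10^{-5}$)
$M - 43798 = \frac{13122}{350824367} - 43798 = - \frac{15365405612744}{350824367}$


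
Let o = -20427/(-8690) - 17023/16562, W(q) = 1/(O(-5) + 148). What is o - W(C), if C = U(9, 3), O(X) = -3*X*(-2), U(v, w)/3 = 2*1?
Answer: 507299193/385977410 ≈ 1.3143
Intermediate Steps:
U(v, w) = 6 (U(v, w) = 3*(2*1) = 3*2 = 6)
O(X) = 6*X
C = 6
W(q) = 1/118 (W(q) = 1/(6*(-5) + 148) = 1/(-30 + 148) = 1/118)
o = 4326866/3270995 (o = -20427*(-1/8690) - 17023*1/16562 = 1857/790 - 17023/16562 = 4326866/3270995 ≈ 1.3228)
o - W(C) = 4326866/3270995 - 1*1/118 = 4326866/3270995 - 1/118 = 507299193/385977410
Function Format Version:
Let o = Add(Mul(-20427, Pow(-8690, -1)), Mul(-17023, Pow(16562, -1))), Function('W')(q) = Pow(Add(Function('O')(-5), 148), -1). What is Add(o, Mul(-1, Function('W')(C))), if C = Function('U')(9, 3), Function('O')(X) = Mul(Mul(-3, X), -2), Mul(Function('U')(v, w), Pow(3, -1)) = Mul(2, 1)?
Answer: Rational(507299193, 385977410) ≈ 1.3143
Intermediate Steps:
Function('U')(v, w) = 6 (Function('U')(v, w) = Mul(3, Mul(2, 1)) = Mul(3, 2) = 6)
Function('O')(X) = Mul(6, X)
C = 6
Function('W')(q) = Rational(1, 118) (Function('W')(q) = Pow(Add(Mul(6, -5), 148), -1) = Pow(Add(-30, 148), -1) = Pow(118, -1) = Rational(1, 118))
o = Rational(4326866, 3270995) (o = Add(Mul(-20427, Rational(-1, 8690)), Mul(-17023, Rational(1, 16562))) = Add(Rational(1857, 790), Rational(-17023, 16562)) = Rational(4326866, 3270995) ≈ 1.3228)
Add(o, Mul(-1, Function('W')(C))) = Add(Rational(4326866, 3270995), Mul(-1, Rational(1, 118))) = Add(Rational(4326866, 3270995), Rational(-1, 118)) = Rational(507299193, 385977410)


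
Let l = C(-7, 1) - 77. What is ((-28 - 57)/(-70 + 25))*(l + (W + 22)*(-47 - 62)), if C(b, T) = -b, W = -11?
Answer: -2397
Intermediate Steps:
l = -70 (l = -1*(-7) - 77 = 7 - 77 = -70)
((-28 - 57)/(-70 + 25))*(l + (W + 22)*(-47 - 62)) = ((-28 - 57)/(-70 + 25))*(-70 + (-11 + 22)*(-47 - 62)) = (-85/(-45))*(-70 + 11*(-109)) = (-85*(-1/45))*(-70 - 1199) = (17/9)*(-1269) = -2397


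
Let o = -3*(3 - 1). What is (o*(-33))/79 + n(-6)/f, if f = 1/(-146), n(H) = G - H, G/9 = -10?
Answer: 969054/79 ≈ 12267.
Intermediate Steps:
G = -90 (G = 9*(-10) = -90)
o = -6 (o = -3*2 = -6)
n(H) = -90 - H
f = -1/146 ≈ -0.0068493
(o*(-33))/79 + n(-6)/f = -6*(-33)/79 + (-90 - 1*(-6))/(-1/146) = 198*(1/79) + (-90 + 6)*(-146) = 198/79 - 84*(-146) = 198/79 + 12264 = 969054/79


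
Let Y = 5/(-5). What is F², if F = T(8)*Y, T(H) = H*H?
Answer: 4096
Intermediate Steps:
T(H) = H²
Y = -1 (Y = 5*(-⅕) = -1)
F = -64 (F = 8²*(-1) = 64*(-1) = -64)
F² = (-64)² = 4096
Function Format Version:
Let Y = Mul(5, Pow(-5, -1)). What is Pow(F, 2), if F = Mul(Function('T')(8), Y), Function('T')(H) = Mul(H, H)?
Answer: 4096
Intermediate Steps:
Function('T')(H) = Pow(H, 2)
Y = -1 (Y = Mul(5, Rational(-1, 5)) = -1)
F = -64 (F = Mul(Pow(8, 2), -1) = Mul(64, -1) = -64)
Pow(F, 2) = Pow(-64, 2) = 4096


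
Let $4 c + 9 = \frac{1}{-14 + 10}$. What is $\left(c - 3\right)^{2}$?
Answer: $\frac{7225}{256} \approx 28.223$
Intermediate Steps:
$c = - \frac{37}{16}$ ($c = - \frac{9}{4} + \frac{1}{4 \left(-14 + 10\right)} = - \frac{9}{4} + \frac{1}{4 \left(-4\right)} = - \frac{9}{4} + \frac{1}{4} \left(- \frac{1}{4}\right) = - \frac{9}{4} - \frac{1}{16} = - \frac{37}{16} \approx -2.3125$)
$\left(c - 3\right)^{2} = \left(- \frac{37}{16} - 3\right)^{2} = \left(- \frac{85}{16}\right)^{2} = \frac{7225}{256}$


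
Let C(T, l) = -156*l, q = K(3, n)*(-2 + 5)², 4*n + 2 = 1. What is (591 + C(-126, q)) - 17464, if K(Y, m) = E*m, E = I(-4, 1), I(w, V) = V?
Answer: -16522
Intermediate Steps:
n = -¼ (n = -½ + (¼)*1 = -½ + ¼ = -¼ ≈ -0.25000)
E = 1
K(Y, m) = m (K(Y, m) = 1*m = m)
q = -9/4 (q = -(-2 + 5)²/4 = -¼*3² = -¼*9 = -9/4 ≈ -2.2500)
(591 + C(-126, q)) - 17464 = (591 - 156*(-9/4)) - 17464 = (591 + 351) - 17464 = 942 - 17464 = -16522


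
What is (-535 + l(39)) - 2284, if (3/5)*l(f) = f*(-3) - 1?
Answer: -9047/3 ≈ -3015.7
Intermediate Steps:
l(f) = -5/3 - 5*f (l(f) = 5*(f*(-3) - 1)/3 = 5*(-3*f - 1)/3 = 5*(-1 - 3*f)/3 = -5/3 - 5*f)
(-535 + l(39)) - 2284 = (-535 + (-5/3 - 5*39)) - 2284 = (-535 + (-5/3 - 195)) - 2284 = (-535 - 590/3) - 2284 = -2195/3 - 2284 = -9047/3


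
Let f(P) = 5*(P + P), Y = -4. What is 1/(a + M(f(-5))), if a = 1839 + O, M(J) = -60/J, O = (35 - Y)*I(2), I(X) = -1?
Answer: 5/9006 ≈ 0.00055519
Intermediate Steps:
f(P) = 10*P (f(P) = 5*(2*P) = 10*P)
O = -39 (O = (35 - 1*(-4))*(-1) = (35 + 4)*(-1) = 39*(-1) = -39)
a = 1800 (a = 1839 - 39 = 1800)
1/(a + M(f(-5))) = 1/(1800 - 60/(10*(-5))) = 1/(1800 - 60/(-50)) = 1/(1800 - 60*(-1/50)) = 1/(1800 + 6/5) = 1/(9006/5) = 5/9006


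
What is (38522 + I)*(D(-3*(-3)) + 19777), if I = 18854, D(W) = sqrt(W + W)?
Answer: 1134725152 + 172128*sqrt(2) ≈ 1.1350e+9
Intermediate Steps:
D(W) = sqrt(2)*sqrt(W) (D(W) = sqrt(2*W) = sqrt(2)*sqrt(W))
(38522 + I)*(D(-3*(-3)) + 19777) = (38522 + 18854)*(sqrt(2)*sqrt(-3*(-3)) + 19777) = 57376*(sqrt(2)*sqrt(9) + 19777) = 57376*(sqrt(2)*3 + 19777) = 57376*(3*sqrt(2) + 19777) = 57376*(19777 + 3*sqrt(2)) = 1134725152 + 172128*sqrt(2)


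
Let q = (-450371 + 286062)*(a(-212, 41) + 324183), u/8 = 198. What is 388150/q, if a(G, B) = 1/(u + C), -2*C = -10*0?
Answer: -614829600/84373636486757 ≈ -7.2870e-6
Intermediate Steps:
u = 1584 (u = 8*198 = 1584)
C = 0 (C = -(-5)*0 = -½*0 = 0)
a(G, B) = 1/1584 (a(G, B) = 1/(1584 + 0) = 1/1584)
q = -84373636486757/1584 (q = (-450371 + 286062)*(1/1584 + 324183) = -164309*513505873/1584 = -84373636486757/1584 ≈ -5.3266e+10)
388150/q = 388150/(-84373636486757/1584) = 388150*(-1584/84373636486757) = -614829600/84373636486757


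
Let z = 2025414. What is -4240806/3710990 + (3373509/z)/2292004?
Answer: -3281149796036156471/2871228211007253240 ≈ -1.1428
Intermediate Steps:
-4240806/3710990 + (3373509/z)/2292004 = -4240806/3710990 + (3373509/2025414)/2292004 = -4240806*1/3710990 + (3373509*(1/2025414))*(1/2292004) = -2120403/1855495 + (1124503/675138)*(1/2292004) = -2120403/1855495 + 1124503/1547418996552 = -3281149796036156471/2871228211007253240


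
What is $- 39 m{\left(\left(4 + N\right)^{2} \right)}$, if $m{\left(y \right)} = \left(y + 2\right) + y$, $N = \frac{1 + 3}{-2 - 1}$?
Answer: $- \frac{1898}{3} \approx -632.67$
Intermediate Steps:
$N = - \frac{4}{3}$ ($N = \frac{4}{-3} = 4 \left(- \frac{1}{3}\right) = - \frac{4}{3} \approx -1.3333$)
$m{\left(y \right)} = 2 + 2 y$ ($m{\left(y \right)} = \left(2 + y\right) + y = 2 + 2 y$)
$- 39 m{\left(\left(4 + N\right)^{2} \right)} = - 39 \left(2 + 2 \left(4 - \frac{4}{3}\right)^{2}\right) = - 39 \left(2 + 2 \left(\frac{8}{3}\right)^{2}\right) = - 39 \left(2 + 2 \cdot \frac{64}{9}\right) = - 39 \left(2 + \frac{128}{9}\right) = \left(-39\right) \frac{146}{9} = - \frac{1898}{3}$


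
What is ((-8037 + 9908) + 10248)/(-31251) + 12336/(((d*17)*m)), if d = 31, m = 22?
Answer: 11136575/16469277 ≈ 0.67620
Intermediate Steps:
((-8037 + 9908) + 10248)/(-31251) + 12336/(((d*17)*m)) = ((-8037 + 9908) + 10248)/(-31251) + 12336/(((31*17)*22)) = (1871 + 10248)*(-1/31251) + 12336/((527*22)) = 12119*(-1/31251) + 12336/11594 = -12119/31251 + 12336*(1/11594) = -12119/31251 + 6168/5797 = 11136575/16469277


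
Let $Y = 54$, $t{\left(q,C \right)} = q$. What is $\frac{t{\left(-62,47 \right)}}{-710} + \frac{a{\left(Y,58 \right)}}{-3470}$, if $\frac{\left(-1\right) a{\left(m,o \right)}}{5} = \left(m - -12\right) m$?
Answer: $\frac{643367}{123185} \approx 5.2228$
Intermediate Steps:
$a{\left(m,o \right)} = - 5 m \left(12 + m\right)$ ($a{\left(m,o \right)} = - 5 \left(m - -12\right) m = - 5 \left(m + 12\right) m = - 5 \left(12 + m\right) m = - 5 m \left(12 + m\right)$)
$\frac{t{\left(-62,47 \right)}}{-710} + \frac{a{\left(Y,58 \right)}}{-3470} = - \frac{62}{-710} + \frac{\left(-5\right) 54 \left(12 + 54\right)}{-3470} = \left(-62\right) \left(- \frac{1}{710}\right) + \left(-5\right) 54 \cdot 66 \left(- \frac{1}{3470}\right) = \frac{31}{355} - - \frac{1782}{347} = \frac{31}{355} + \frac{1782}{347} = \frac{643367}{123185}$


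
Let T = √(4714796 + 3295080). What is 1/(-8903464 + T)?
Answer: -2225866/19817915797355 - √2002469/39635831594710 ≈ -1.1235e-7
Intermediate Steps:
T = 2*√2002469 (T = √8009876 = 2*√2002469 ≈ 2830.2)
1/(-8903464 + T) = 1/(-8903464 + 2*√2002469)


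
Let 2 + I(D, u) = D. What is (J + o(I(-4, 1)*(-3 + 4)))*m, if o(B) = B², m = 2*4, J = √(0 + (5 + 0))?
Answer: 288 + 8*√5 ≈ 305.89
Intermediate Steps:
I(D, u) = -2 + D
J = √5 (J = √(0 + 5) = √5 ≈ 2.2361)
m = 8
(J + o(I(-4, 1)*(-3 + 4)))*m = (√5 + ((-2 - 4)*(-3 + 4))²)*8 = (√5 + (-6*1)²)*8 = (√5 + (-6)²)*8 = (√5 + 36)*8 = (36 + √5)*8 = 288 + 8*√5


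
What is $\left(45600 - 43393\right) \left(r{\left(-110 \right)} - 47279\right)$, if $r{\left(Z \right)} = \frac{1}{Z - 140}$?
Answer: $- \frac{26086190457}{250} \approx -1.0434 \cdot 10^{8}$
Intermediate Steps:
$r{\left(Z \right)} = \frac{1}{-140 + Z}$
$\left(45600 - 43393\right) \left(r{\left(-110 \right)} - 47279\right) = \left(45600 - 43393\right) \left(\frac{1}{-140 - 110} - 47279\right) = 2207 \left(\frac{1}{-250} - 47279\right) = 2207 \left(- \frac{1}{250} - 47279\right) = 2207 \left(- \frac{11819751}{250}\right) = - \frac{26086190457}{250}$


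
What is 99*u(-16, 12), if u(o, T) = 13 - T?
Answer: 99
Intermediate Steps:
99*u(-16, 12) = 99*(13 - 1*12) = 99*(13 - 12) = 99*1 = 99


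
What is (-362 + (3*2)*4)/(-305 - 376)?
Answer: 338/681 ≈ 0.49633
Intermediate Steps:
(-362 + (3*2)*4)/(-305 - 376) = (-362 + 6*4)/(-681) = (-362 + 24)*(-1/681) = -338*(-1/681) = 338/681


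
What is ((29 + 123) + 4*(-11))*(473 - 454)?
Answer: 2052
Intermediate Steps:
((29 + 123) + 4*(-11))*(473 - 454) = (152 - 44)*19 = 108*19 = 2052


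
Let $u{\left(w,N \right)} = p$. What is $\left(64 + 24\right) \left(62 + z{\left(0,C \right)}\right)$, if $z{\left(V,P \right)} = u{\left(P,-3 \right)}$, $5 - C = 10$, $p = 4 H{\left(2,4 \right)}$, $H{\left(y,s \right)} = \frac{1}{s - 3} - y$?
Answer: $5104$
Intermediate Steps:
$H{\left(y,s \right)} = \frac{1}{-3 + s} - y$
$p = -4$ ($p = 4 \frac{1 + 3 \cdot 2 - 4 \cdot 2}{-3 + 4} = 4 \frac{1 + 6 - 8}{1} = 4 \cdot 1 \left(-1\right) = 4 \left(-1\right) = -4$)
$u{\left(w,N \right)} = -4$
$C = -5$ ($C = 5 - 10 = -5$)
$z{\left(V,P \right)} = -4$
$\left(64 + 24\right) \left(62 + z{\left(0,C \right)}\right) = \left(64 + 24\right) \left(62 - 4\right) = 88 \cdot 58 = 5104$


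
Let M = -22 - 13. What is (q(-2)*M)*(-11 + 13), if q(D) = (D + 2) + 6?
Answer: -420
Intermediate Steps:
M = -35
q(D) = 8 + D (q(D) = (2 + D) + 6 = 8 + D)
(q(-2)*M)*(-11 + 13) = ((8 - 2)*(-35))*(-11 + 13) = (6*(-35))*2 = -210*2 = -420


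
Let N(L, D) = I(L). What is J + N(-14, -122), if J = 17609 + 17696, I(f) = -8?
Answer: 35297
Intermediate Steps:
N(L, D) = -8
J = 35305
J + N(-14, -122) = 35305 - 8 = 35297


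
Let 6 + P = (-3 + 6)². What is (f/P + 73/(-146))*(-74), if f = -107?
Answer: 8029/3 ≈ 2676.3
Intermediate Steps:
P = 3 (P = -6 + (-3 + 6)² = -6 + 3² = -6 + 9 = 3)
(f/P + 73/(-146))*(-74) = (-107/3 + 73/(-146))*(-74) = (-107*⅓ + 73*(-1/146))*(-74) = (-107/3 - ½)*(-74) = -217/6*(-74) = 8029/3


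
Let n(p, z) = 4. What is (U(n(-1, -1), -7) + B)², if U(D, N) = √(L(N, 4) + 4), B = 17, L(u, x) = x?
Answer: 297 + 68*√2 ≈ 393.17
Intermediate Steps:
U(D, N) = 2*√2 (U(D, N) = √(4 + 4) = √8 = 2*√2)
(U(n(-1, -1), -7) + B)² = (2*√2 + 17)² = (17 + 2*√2)²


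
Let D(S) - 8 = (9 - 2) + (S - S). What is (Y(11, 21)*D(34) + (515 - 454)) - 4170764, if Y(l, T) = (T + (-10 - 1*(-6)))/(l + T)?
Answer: -133462241/32 ≈ -4.1707e+6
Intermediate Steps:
D(S) = 15 (D(S) = 8 + ((9 - 2) + (S - S)) = 8 + (7 + 0) = 8 + 7 = 15)
Y(l, T) = (-4 + T)/(T + l) (Y(l, T) = (T + (-10 + 6))/(T + l) = (T - 4)/(T + l) = (-4 + T)/(T + l))
(Y(11, 21)*D(34) + (515 - 454)) - 4170764 = (((-4 + 21)/(21 + 11))*15 + (515 - 454)) - 4170764 = ((17/32)*15 + 61) - 4170764 = (255/32 + 61) - 4170764 = 2207/32 - 4170764 = -133462241/32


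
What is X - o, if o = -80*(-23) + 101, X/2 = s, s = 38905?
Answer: 75869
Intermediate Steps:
X = 77810 (X = 2*38905 = 77810)
o = 1941 (o = 1840 + 101 = 1941)
X - o = 77810 - 1*1941 = 77810 - 1941 = 75869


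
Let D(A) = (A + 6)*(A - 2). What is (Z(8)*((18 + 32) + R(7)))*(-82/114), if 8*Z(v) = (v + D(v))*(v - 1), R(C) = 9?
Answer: -389459/114 ≈ -3416.3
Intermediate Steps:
D(A) = (-2 + A)*(6 + A) (D(A) = (6 + A)*(-2 + A) = (-2 + A)*(6 + A))
Z(v) = (-1 + v)*(-12 + v² + 5*v)/8 (Z(v) = ((v + (-12 + v² + 4*v))*(v - 1))/8 = ((-12 + v² + 5*v)*(-1 + v))/8 = ((-1 + v)*(-12 + v² + 5*v))/8 = (-1 + v)*(-12 + v² + 5*v)/8)
(Z(8)*((18 + 32) + R(7)))*(-82/114) = ((3/2 + (½)*8² - 17/8*8 + (⅛)*8³)*((18 + 32) + 9))*(-82/114) = ((3/2 + (½)*64 - 17 + (⅛)*512)*(50 + 9))*(-82*1/114) = ((3/2 + 32 - 17 + 64)*59)*(-41/57) = ((161/2)*59)*(-41/57) = (9499/2)*(-41/57) = -389459/114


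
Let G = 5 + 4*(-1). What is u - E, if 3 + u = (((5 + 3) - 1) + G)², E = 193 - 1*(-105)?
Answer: -237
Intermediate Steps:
E = 298 (E = 193 + 105 = 298)
G = 1 (G = 5 - 4 = 1)
u = 61 (u = -3 + (((5 + 3) - 1) + 1)² = -3 + ((8 - 1) + 1)² = -3 + (7 + 1)² = -3 + 8² = -3 + 64 = 61)
u - E = 61 - 1*298 = 61 - 298 = -237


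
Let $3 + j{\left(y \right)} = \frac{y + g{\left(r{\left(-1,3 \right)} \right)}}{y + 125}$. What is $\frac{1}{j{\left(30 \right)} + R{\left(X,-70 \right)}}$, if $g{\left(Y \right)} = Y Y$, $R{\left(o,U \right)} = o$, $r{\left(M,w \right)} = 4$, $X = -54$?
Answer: $- \frac{155}{8789} \approx -0.017636$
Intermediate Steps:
$g{\left(Y \right)} = Y^{2}$
$j{\left(y \right)} = -3 + \frac{16 + y}{125 + y}$ ($j{\left(y \right)} = -3 + \frac{y + 4^{2}}{y + 125} = -3 + \frac{y + 16}{125 + y} = -3 + \frac{16 + y}{125 + y}$)
$\frac{1}{j{\left(30 \right)} + R{\left(X,-70 \right)}} = \frac{1}{\frac{-359 - 60}{125 + 30} - 54} = \frac{1}{\frac{-359 - 60}{155} - 54} = \frac{1}{\frac{1}{155} \left(-419\right) - 54} = \frac{1}{- \frac{419}{155} - 54} = \frac{1}{- \frac{8789}{155}} = - \frac{155}{8789}$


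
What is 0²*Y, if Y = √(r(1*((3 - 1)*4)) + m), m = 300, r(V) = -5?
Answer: 0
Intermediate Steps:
Y = √295 (Y = √(-5 + 300) = √295 ≈ 17.176)
0²*Y = 0²*√295 = 0*√295 = 0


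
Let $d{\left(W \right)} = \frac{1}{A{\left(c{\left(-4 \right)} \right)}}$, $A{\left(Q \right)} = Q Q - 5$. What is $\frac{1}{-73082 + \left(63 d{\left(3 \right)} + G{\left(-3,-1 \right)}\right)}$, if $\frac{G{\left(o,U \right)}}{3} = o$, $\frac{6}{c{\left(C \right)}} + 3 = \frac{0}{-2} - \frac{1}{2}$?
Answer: $- \frac{101}{7385278} \approx -1.3676 \cdot 10^{-5}$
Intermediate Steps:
$c{\left(C \right)} = - \frac{12}{7}$ ($c{\left(C \right)} = \frac{6}{-3 + \left(\frac{0}{-2} - \frac{1}{2}\right)} = \frac{6}{-3 + \left(0 \left(- \frac{1}{2}\right) - \frac{1}{2}\right)} = \frac{6}{-3 + \left(0 - \frac{1}{2}\right)} = \frac{6}{-3 - \frac{1}{2}} = \frac{6}{- \frac{7}{2}} = 6 \left(- \frac{2}{7}\right) = - \frac{12}{7}$)
$G{\left(o,U \right)} = 3 o$
$A{\left(Q \right)} = -5 + Q^{2}$ ($A{\left(Q \right)} = Q^{2} - 5 = -5 + Q^{2}$)
$d{\left(W \right)} = - \frac{49}{101}$ ($d{\left(W \right)} = \frac{1}{-5 + \left(- \frac{12}{7}\right)^{2}} = \frac{1}{-5 + \frac{144}{49}} = \frac{1}{- \frac{101}{49}} = - \frac{49}{101}$)
$\frac{1}{-73082 + \left(63 d{\left(3 \right)} + G{\left(-3,-1 \right)}\right)} = \frac{1}{-73082 + \left(63 \left(- \frac{49}{101}\right) + 3 \left(-3\right)\right)} = \frac{1}{-73082 - \frac{3996}{101}} = \frac{1}{- \frac{7385278}{101}} = - \frac{101}{7385278}$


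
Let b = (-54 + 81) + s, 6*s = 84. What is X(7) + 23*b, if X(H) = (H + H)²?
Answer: 1139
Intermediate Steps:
s = 14 (s = (⅙)*84 = 14)
X(H) = 4*H² (X(H) = (2*H)² = 4*H²)
b = 41 (b = (-54 + 81) + 14 = 27 + 14 = 41)
X(7) + 23*b = 4*7² + 23*41 = 4*49 + 943 = 196 + 943 = 1139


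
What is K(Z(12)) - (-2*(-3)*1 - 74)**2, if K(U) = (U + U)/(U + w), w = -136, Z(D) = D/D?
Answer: -624242/135 ≈ -4624.0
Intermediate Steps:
Z(D) = 1
K(U) = 2*U/(-136 + U) (K(U) = (U + U)/(U - 136) = (2*U)/(-136 + U) = 2*U/(-136 + U))
K(Z(12)) - (-2*(-3)*1 - 74)**2 = 2*1/(-136 + 1) - (-2*(-3)*1 - 74)**2 = 2*1/(-135) - (6*1 - 74)**2 = 2*1*(-1/135) - (6 - 74)**2 = -2/135 - 1*(-68)**2 = -2/135 - 1*4624 = -2/135 - 4624 = -624242/135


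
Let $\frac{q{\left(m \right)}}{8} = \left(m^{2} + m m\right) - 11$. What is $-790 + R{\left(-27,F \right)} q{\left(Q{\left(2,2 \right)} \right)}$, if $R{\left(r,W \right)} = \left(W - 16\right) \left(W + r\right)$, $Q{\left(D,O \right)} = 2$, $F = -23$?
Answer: $-47590$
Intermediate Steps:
$R{\left(r,W \right)} = \left(-16 + W\right) \left(W + r\right)$
$q{\left(m \right)} = -88 + 16 m^{2}$ ($q{\left(m \right)} = 8 \left(\left(m^{2} + m m\right) - 11\right) = 8 \left(\left(m^{2} + m^{2}\right) - 11\right) = 8 \left(2 m^{2} - 11\right) = 8 \left(-11 + 2 m^{2}\right) = -88 + 16 m^{2}$)
$-790 + R{\left(-27,F \right)} q{\left(Q{\left(2,2 \right)} \right)} = -790 + \left(\left(-23\right)^{2} - -368 - -432 - -621\right) \left(-88 + 16 \cdot 2^{2}\right) = -790 + \left(529 + 368 + 432 + 621\right) \left(-88 + 16 \cdot 4\right) = -790 + 1950 \left(-88 + 64\right) = -790 + 1950 \left(-24\right) = -790 - 46800 = -47590$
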